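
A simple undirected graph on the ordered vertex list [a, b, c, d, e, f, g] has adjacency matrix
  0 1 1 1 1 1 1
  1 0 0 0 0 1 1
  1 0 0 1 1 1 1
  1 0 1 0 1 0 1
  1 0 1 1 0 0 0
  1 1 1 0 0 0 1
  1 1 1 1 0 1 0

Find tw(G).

A width-3 tree decomposition is:
Bags: B1 = {a, c, d, g}  B2 = {a, c, f, g}  B3 = {a, c, d, e}  B4 = {a, b, f, g}
Tree: B1–B2, B1–B3, B2–B4
The largest bag has 4 vertices, giving width 3; this decomposition certifies tw(G) ≤ 3. Conversely, {a, c, d, g} is a clique of size 4, and the vertices of any clique must share a bag in every tree decomposition; so some bag has ≥ 4 vertices and tw(G) ≥ 3. Combining the bounds, tw(G) = 3.

3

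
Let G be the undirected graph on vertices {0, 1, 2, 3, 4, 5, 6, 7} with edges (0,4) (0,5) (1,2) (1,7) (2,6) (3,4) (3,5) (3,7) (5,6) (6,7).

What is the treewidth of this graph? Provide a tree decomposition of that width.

The largest bag has 3 vertices, giving width 2; this decomposition certifies tw(G) ≤ 2. Since 4–0–5–3–4 is a cycle in G, G is not acyclic. Forests are exactly the graphs of treewidth ≤ 1, so tw(G) ≥ 2. Combining the bounds, tw(G) = 2.

Treewidth 2.
One such decomposition:
Bags: B1 = {0, 3, 4}  B2 = {0, 3, 5}  B3 = {3, 5, 7}  B4 = {5, 6, 7}  B5 = {1, 6, 7}  B6 = {1, 2, 6}
Tree: B1–B2, B2–B3, B3–B4, B4–B5, B5–B6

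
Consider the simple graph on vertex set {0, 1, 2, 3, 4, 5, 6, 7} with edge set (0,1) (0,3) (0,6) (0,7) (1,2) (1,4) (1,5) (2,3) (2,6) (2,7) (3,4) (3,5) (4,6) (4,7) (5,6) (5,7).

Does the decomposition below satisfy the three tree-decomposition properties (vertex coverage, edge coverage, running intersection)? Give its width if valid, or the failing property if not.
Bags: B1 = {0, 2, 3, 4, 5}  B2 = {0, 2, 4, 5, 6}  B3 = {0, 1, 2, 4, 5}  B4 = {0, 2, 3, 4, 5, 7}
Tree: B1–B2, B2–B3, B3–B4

A tree decomposition must satisfy three properties: every vertex lies in some bag; for every edge, both endpoints lie together in some bag; and for every vertex, the bags containing it form a connected subtree. Here bags containing vertex 3 are not connected in the tree, so the decomposition is invalid.

No — bags containing vertex 3 are not connected in the tree.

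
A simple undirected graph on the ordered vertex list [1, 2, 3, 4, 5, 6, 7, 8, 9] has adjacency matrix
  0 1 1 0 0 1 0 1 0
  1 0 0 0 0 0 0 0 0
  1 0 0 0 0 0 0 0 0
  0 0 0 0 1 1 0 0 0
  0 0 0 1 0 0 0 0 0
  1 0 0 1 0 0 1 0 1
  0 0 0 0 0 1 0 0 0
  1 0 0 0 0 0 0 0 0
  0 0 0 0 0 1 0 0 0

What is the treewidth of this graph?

1

A width-1 tree decomposition is:
Bags: B1 = {1, 6}  B2 = {4, 6}  B3 = {1, 2}  B4 = {1, 8}  B5 = {6, 7}  B6 = {1, 3}  B7 = {6, 9}  B8 = {4, 5}
Tree: B1–B2, B1–B3, B3–B4, B2–B5, B3–B6, B1–B7, B2–B8
Every bag has size at most 2, so the width is 2 − 1 = 1 and tw(G) ≤ 1. Since G has at least one edge (e.g. 1–6), it is not an edgeless graph, so tw(G) ≥ 1. The upper and lower bounds meet at 1, so that is the treewidth.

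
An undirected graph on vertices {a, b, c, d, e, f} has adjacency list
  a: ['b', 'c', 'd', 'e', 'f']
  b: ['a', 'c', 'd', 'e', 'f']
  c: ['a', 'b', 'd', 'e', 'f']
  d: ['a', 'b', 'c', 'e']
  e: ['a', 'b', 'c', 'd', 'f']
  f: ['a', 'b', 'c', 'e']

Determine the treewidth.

4

A width-4 tree decomposition is:
Bags: B1 = {a, b, c, e, f}  B2 = {a, b, c, d, e}
Tree: B1–B2
Each bag holds 5 vertices, so the decomposition has width 4, which upper-bounds the treewidth. For the lower bound, the 5 vertices {a, b, c, d, e} are pairwise adjacent, and any tree decomposition puts a clique entirely inside one bag — forcing width ≥ 4. Hence tw(G) = 4 exactly.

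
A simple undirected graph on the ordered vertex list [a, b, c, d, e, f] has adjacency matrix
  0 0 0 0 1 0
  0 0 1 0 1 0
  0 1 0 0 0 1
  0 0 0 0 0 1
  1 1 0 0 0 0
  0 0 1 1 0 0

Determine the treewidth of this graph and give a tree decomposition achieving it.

Treewidth 1.
One such decomposition:
Bags: B1 = {a, e}  B2 = {b, e}  B3 = {b, c}  B4 = {c, f}  B5 = {d, f}
Tree: B1–B2, B2–B3, B3–B4, B4–B5

The largest bag has 2 vertices, giving width 1; this decomposition certifies tw(G) ≤ 1. G has an edge, so its treewidth is at least 1. Combining the bounds, tw(G) = 1.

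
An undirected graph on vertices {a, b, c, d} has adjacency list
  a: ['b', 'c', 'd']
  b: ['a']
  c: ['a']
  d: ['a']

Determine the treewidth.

1

A width-1 tree decomposition is:
Bags: B1 = {a, d}  B2 = {a, c}  B3 = {a, b}
Tree: B1–B2, B1–B3
Every bag has size at most 2, so the width is 2 − 1 = 1 and tw(G) ≤ 1. Any graph with an edge has treewidth ≥ 1, and G has the edge d–a. Combining the bounds, tw(G) = 1.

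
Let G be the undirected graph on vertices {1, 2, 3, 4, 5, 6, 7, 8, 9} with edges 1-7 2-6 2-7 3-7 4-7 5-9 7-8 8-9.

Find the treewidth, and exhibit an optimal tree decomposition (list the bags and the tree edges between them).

Each bag holds 2 vertices, so the decomposition has width 1, which upper-bounds the treewidth. Since G has at least one edge (e.g. 8–7), it is not an edgeless graph, so tw(G) ≥ 1. The upper and lower bounds meet at 1, so that is the treewidth.

Treewidth 1.
One optimal decomposition is:
Bags: B1 = {7, 8}  B2 = {4, 7}  B3 = {2, 7}  B4 = {8, 9}  B5 = {3, 7}  B6 = {5, 9}  B7 = {2, 6}  B8 = {1, 7}
Tree: B1–B2, B1–B3, B1–B4, B1–B5, B4–B6, B3–B7, B3–B8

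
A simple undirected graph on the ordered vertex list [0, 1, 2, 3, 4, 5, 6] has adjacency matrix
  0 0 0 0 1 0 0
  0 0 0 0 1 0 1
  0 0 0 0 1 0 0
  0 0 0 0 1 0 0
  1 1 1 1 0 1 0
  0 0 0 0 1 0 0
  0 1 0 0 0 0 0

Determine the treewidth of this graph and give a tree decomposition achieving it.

Each bag holds 2 vertices, so the decomposition has width 1, which upper-bounds the treewidth. Since G has at least one edge (e.g. 4–1), it is not an edgeless graph, so tw(G) ≥ 1. Combining the bounds, tw(G) = 1.

Treewidth 1.
One optimal decomposition is:
Bags: B1 = {1, 4}  B2 = {4, 5}  B3 = {3, 4}  B4 = {2, 4}  B5 = {0, 4}  B6 = {1, 6}
Tree: B1–B2, B1–B3, B1–B4, B2–B5, B1–B6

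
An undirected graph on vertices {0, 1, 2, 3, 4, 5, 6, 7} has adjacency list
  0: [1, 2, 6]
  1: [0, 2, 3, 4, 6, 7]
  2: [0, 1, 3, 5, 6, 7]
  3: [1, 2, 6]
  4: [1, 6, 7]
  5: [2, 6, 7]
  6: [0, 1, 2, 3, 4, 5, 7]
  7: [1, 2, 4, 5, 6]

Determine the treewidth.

A width-3 tree decomposition is:
Bags: B1 = {1, 2, 6, 7}  B2 = {2, 5, 6, 7}  B3 = {0, 1, 2, 6}  B4 = {1, 2, 3, 6}  B5 = {1, 4, 6, 7}
Tree: B1–B2, B1–B3, B3–B4, B1–B5
The largest bag has 4 vertices, giving width 3; this decomposition certifies tw(G) ≤ 3. For the lower bound, the 4 vertices {0, 1, 2, 6} are pairwise adjacent, and any tree decomposition puts a clique entirely inside one bag — forcing width ≥ 3. Hence tw(G) = 3 exactly.

3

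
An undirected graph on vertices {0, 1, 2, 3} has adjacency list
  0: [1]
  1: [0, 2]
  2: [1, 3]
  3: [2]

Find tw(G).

1

A width-1 tree decomposition is:
Bags: B1 = {1, 2}  B2 = {2, 3}  B3 = {0, 1}
Tree: B1–B2, B1–B3
The largest bag has 2 vertices, giving width 1; this decomposition certifies tw(G) ≤ 1. G has an edge, so its treewidth is at least 1. Therefore the treewidth is 1.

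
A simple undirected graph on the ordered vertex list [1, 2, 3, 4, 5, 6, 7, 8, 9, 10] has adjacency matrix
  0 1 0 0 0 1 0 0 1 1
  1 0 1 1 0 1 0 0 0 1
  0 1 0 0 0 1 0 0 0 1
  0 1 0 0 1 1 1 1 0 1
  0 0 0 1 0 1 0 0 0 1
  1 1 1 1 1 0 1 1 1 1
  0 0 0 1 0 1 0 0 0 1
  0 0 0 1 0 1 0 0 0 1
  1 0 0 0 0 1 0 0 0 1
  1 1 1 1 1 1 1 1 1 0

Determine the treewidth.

3

A width-3 tree decomposition is:
Bags: B1 = {1, 2, 6, 10}  B2 = {2, 4, 6, 10}  B3 = {4, 6, 7, 10}  B4 = {4, 6, 8, 10}  B5 = {4, 5, 6, 10}  B6 = {1, 6, 9, 10}  B7 = {2, 3, 6, 10}
Tree: B1–B2, B2–B3, B2–B4, B3–B5, B1–B6, B1–B7
Every bag has size at most 4, so the width is 4 − 1 = 3 and tw(G) ≤ 3. On the other hand G contains the 4-clique {1, 6, 9, 10}. A clique must lie in a single bag of any decomposition, so no decomposition can have width below 3. The upper and lower bounds meet at 3, so that is the treewidth.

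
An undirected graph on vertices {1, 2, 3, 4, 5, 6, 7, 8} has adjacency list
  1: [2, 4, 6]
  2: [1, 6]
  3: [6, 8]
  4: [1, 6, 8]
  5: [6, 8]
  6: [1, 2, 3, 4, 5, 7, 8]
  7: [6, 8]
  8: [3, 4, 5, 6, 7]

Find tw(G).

2

A width-2 tree decomposition is:
Bags: B1 = {4, 6, 8}  B2 = {3, 6, 8}  B3 = {5, 6, 8}  B4 = {1, 4, 6}  B5 = {6, 7, 8}  B6 = {1, 2, 6}
Tree: B1–B2, B2–B3, B1–B4, B3–B5, B4–B6
Each bag holds 3 vertices, so the decomposition has width 2, which upper-bounds the treewidth. On the other hand G contains the 3-clique {3, 6, 8}. A clique must lie in a single bag of any decomposition, so no decomposition can have width below 2. The upper and lower bounds meet at 2, so that is the treewidth.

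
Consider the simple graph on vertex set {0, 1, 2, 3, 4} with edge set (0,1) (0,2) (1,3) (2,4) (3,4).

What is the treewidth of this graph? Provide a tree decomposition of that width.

Every bag has size at most 3, so the width is 3 − 1 = 2 and tw(G) ≤ 2. Since 3–1–0–2–4–3 is a cycle in G, G is not acyclic. Forests are exactly the graphs of treewidth ≤ 1, so tw(G) ≥ 2. Therefore the treewidth is 2.

Treewidth 2.
One such decomposition:
Bags: B1 = {0, 1, 3}  B2 = {0, 2, 3}  B3 = {2, 3, 4}
Tree: B1–B2, B2–B3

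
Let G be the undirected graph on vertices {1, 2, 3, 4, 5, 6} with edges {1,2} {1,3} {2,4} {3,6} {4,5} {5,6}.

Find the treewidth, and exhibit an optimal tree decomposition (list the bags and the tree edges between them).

Treewidth 2.
One such decomposition:
Bags: B1 = {1, 2, 3}  B2 = {2, 3, 6}  B3 = {2, 5, 6}  B4 = {2, 4, 5}
Tree: B1–B2, B2–B3, B3–B4

Each bag holds 3 vertices, so the decomposition has width 2, which upper-bounds the treewidth. For the lower bound, G contains the cycle 2–1–3–6–5–4–2, so G is not a forest; only forests have treewidth ≤ 1, hence tw(G) ≥ 2. Therefore the treewidth is 2.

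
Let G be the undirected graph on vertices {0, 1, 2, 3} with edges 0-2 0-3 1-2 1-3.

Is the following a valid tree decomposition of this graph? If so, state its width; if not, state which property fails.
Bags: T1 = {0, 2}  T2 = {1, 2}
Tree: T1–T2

No — vertex 3 appears in no bag.

A tree decomposition must satisfy three properties: every vertex lies in some bag; for every edge, both endpoints lie together in some bag; and for every vertex, the bags containing it form a connected subtree. Here vertex 3 appears in no bag, so the decomposition is invalid.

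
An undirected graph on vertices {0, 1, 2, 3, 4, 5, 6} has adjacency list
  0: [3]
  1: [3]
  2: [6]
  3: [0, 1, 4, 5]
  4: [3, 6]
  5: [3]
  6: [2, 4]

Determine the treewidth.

A width-1 tree decomposition is:
Bags: B1 = {3, 5}  B2 = {1, 3}  B3 = {3, 4}  B4 = {4, 6}  B5 = {2, 6}  B6 = {0, 3}
Tree: B1–B2, B1–B3, B3–B4, B4–B5, B2–B6
The largest bag has 2 vertices, giving width 1; this decomposition certifies tw(G) ≤ 1. G has an edge, so its treewidth is at least 1. Combining the bounds, tw(G) = 1.

1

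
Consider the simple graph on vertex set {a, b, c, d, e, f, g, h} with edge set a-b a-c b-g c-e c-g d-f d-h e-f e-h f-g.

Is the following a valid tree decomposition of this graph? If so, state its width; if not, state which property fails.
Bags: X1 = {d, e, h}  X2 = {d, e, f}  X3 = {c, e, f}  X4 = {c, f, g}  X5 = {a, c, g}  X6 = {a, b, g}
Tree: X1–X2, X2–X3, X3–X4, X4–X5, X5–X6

Yes; width 2.

Every vertex of G appears in some bag (union = {a, b, c, d, e, f, g, h}); every edge is covered by a bag; and for each vertex v the set of bags containing v is connected in the bag tree. The decomposition is therefore valid. The largest bag has 3 vertices, so the width is 2.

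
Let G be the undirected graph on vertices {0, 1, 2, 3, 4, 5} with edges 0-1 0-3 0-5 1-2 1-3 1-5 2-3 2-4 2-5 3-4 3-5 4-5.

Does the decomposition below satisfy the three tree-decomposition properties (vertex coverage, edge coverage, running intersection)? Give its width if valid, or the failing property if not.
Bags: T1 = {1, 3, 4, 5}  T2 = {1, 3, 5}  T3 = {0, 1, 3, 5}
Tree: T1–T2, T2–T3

No — vertex 2 appears in no bag.

A tree decomposition must satisfy three properties: every vertex lies in some bag; for every edge, both endpoints lie together in some bag; and for every vertex, the bags containing it form a connected subtree. Here vertex 2 appears in no bag, so the decomposition is invalid.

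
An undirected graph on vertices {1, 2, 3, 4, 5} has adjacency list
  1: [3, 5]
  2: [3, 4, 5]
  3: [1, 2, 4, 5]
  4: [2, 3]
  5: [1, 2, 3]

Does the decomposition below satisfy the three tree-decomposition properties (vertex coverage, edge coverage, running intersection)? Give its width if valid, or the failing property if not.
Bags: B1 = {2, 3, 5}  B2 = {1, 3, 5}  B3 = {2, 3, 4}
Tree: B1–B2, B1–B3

Vertex coverage: the bags together contain {1, 2, 3, 4, 5}, the full vertex set. Edge coverage: each edge of G has both endpoints in at least one bag. Running intersection: for every vertex, the bags containing it form a connected subtree. All three properties hold, so this is a valid tree decomposition of width max|bag| − 1 = 2, and hence tw(G) ≤ 2.

Yes; width 2.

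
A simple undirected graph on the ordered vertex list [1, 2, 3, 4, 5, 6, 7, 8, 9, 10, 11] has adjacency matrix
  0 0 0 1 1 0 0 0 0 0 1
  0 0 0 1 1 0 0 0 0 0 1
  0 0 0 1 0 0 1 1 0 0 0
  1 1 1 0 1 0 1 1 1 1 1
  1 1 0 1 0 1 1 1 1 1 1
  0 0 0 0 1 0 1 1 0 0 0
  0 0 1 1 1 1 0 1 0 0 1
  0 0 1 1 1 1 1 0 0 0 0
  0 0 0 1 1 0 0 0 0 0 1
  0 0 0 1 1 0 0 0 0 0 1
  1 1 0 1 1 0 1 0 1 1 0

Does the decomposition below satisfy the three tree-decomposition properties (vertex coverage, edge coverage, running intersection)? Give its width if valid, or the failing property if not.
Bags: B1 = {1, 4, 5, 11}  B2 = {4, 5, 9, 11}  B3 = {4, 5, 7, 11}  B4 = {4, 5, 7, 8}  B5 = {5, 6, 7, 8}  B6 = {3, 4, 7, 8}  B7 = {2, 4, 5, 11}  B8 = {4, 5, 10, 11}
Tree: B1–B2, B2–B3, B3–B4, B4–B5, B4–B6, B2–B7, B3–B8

Every vertex of G appears in some bag (union = {1, 2, 3, 4, 5, 6, 7, 8, 9, 10, 11}); every edge is covered by a bag; and for each vertex v the set of bags containing v is connected in the bag tree. The decomposition is therefore valid. The largest bag has 4 vertices, so the width is 3.

Yes; width 3.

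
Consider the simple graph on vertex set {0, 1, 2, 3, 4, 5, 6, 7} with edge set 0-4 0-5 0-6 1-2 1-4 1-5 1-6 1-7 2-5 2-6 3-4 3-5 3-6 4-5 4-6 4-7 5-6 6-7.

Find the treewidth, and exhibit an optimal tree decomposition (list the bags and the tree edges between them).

Treewidth 3.
One such decomposition:
Bags: B1 = {1, 4, 5, 6}  B2 = {0, 4, 5, 6}  B3 = {3, 4, 5, 6}  B4 = {1, 2, 5, 6}  B5 = {1, 4, 6, 7}
Tree: B1–B2, B2–B3, B1–B4, B1–B5

The largest bag has 4 vertices, giving width 3; this decomposition certifies tw(G) ≤ 3. On the other hand G contains the 4-clique {1, 2, 5, 6}. A clique must lie in a single bag of any decomposition, so no decomposition can have width below 3. Therefore the treewidth is 3.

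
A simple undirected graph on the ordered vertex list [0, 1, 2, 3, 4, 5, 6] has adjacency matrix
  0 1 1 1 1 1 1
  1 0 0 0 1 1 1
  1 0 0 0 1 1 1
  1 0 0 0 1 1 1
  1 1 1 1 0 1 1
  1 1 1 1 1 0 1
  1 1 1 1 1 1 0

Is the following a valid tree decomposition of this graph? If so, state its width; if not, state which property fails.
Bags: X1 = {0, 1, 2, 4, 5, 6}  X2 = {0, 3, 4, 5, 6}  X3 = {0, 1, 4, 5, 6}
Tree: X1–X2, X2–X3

No — bags containing vertex 1 are not connected in the tree.

A tree decomposition must satisfy three properties: every vertex lies in some bag; for every edge, both endpoints lie together in some bag; and for every vertex, the bags containing it form a connected subtree. Here bags containing vertex 1 are not connected in the tree, so the decomposition is invalid.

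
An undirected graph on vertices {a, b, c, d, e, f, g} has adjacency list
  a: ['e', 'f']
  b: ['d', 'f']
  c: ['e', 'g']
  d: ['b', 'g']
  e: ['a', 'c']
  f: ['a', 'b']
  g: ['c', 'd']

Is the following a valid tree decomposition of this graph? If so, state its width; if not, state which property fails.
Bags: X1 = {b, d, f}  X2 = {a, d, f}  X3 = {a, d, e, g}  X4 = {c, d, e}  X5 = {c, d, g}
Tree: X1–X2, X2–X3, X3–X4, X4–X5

No — bags containing vertex g are not connected in the tree.

A tree decomposition must satisfy three properties: every vertex lies in some bag; for every edge, both endpoints lie together in some bag; and for every vertex, the bags containing it form a connected subtree. Here bags containing vertex g are not connected in the tree, so the decomposition is invalid.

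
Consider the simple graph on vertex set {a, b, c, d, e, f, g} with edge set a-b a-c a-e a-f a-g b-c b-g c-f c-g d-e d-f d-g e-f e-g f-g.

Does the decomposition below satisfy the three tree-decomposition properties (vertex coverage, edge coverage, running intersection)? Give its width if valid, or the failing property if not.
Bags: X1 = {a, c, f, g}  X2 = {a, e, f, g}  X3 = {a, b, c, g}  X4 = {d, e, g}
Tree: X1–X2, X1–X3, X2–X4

No — edge (f,d) lies in no bag.

A tree decomposition must satisfy three properties: every vertex lies in some bag; for every edge, both endpoints lie together in some bag; and for every vertex, the bags containing it form a connected subtree. Here edge (f,d) lies in no bag, so the decomposition is invalid.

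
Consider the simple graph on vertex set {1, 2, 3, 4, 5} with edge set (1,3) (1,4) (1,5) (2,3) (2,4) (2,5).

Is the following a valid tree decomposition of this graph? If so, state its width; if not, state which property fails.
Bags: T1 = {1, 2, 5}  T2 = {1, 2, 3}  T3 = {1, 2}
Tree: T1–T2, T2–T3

A tree decomposition must satisfy three properties: every vertex lies in some bag; for every edge, both endpoints lie together in some bag; and for every vertex, the bags containing it form a connected subtree. Here vertex 4 appears in no bag, so the decomposition is invalid.

No — vertex 4 appears in no bag.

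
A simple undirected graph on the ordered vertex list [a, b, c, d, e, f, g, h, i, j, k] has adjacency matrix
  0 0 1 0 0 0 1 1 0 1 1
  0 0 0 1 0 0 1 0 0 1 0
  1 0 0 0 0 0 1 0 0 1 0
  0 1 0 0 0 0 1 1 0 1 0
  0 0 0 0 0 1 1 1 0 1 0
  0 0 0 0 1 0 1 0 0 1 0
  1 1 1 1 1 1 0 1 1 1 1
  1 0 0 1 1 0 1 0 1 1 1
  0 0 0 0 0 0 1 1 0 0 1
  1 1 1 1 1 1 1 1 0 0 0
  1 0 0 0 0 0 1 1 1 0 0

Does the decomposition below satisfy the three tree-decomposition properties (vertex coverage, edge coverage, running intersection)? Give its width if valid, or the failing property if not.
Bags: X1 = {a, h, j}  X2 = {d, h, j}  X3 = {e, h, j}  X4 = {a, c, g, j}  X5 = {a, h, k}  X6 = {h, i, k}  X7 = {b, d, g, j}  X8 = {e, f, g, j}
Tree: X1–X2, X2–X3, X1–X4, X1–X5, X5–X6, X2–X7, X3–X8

A tree decomposition must satisfy three properties: every vertex lies in some bag; for every edge, both endpoints lie together in some bag; and for every vertex, the bags containing it form a connected subtree. Here edge (g,h) lies in no bag, so the decomposition is invalid.

No — edge (g,h) lies in no bag.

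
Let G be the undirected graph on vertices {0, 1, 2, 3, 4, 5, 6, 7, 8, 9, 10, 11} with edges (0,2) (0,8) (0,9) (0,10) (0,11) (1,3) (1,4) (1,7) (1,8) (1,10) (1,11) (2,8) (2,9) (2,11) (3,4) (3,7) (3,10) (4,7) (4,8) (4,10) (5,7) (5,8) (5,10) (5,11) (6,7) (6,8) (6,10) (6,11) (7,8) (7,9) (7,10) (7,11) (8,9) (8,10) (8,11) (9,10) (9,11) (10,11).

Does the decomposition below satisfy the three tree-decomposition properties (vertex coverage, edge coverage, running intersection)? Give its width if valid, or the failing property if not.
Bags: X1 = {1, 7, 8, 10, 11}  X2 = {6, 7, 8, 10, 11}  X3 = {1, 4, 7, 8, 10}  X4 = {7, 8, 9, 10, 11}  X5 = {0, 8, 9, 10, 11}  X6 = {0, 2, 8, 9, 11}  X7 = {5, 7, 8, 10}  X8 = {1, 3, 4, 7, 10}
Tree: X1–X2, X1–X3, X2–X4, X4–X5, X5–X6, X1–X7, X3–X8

No — edge (11,5) lies in no bag.

A tree decomposition must satisfy three properties: every vertex lies in some bag; for every edge, both endpoints lie together in some bag; and for every vertex, the bags containing it form a connected subtree. Here edge (11,5) lies in no bag, so the decomposition is invalid.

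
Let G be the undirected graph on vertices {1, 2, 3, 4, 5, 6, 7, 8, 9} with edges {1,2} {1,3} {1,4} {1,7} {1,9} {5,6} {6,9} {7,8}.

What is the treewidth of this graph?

1

A width-1 tree decomposition is:
Bags: B1 = {1, 9}  B2 = {1, 7}  B3 = {1, 3}  B4 = {1, 2}  B5 = {1, 4}  B6 = {6, 9}  B7 = {7, 8}  B8 = {5, 6}
Tree: B1–B2, B1–B3, B2–B4, B2–B5, B1–B6, B2–B7, B6–B8
The largest bag has 2 vertices, giving width 1; this decomposition certifies tw(G) ≤ 1. G has an edge, so its treewidth is at least 1. The upper and lower bounds meet at 1, so that is the treewidth.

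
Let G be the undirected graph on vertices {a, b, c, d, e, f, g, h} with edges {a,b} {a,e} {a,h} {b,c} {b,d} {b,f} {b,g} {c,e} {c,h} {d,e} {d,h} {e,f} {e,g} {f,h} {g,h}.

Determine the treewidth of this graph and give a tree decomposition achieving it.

Treewidth 3.
One such decomposition:
Bags: B1 = {b, e, f, h}  B2 = {b, c, e, h}  B3 = {b, e, g, h}  B4 = {a, b, e, h}  B5 = {b, d, e, h}
Tree: B1–B2, B2–B3, B3–B4, B4–B5

Each bag holds 4 vertices, so the decomposition has width 3, which upper-bounds the treewidth. For the lower bound: the 4 vertex sets {b,f}, {c,e}, {h}, {g} are disjoint, each induces a connected subgraph, and every pair is joined by at least one edge of G. Contracting each set to a single vertex therefore yields K_{4} as a minor, and since treewidth is minor-monotone, tw(G) ≥ tw(K_{4}) = 3. Therefore the treewidth is 3.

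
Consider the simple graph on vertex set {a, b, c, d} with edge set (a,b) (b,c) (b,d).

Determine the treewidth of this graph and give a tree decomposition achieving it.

Each bag holds 2 vertices, so the decomposition has width 1, which upper-bounds the treewidth. Since G has at least one edge (e.g. b–c), it is not an edgeless graph, so tw(G) ≥ 1. The upper and lower bounds meet at 1, so that is the treewidth.

Treewidth 1.
Bags: B1 = {b, c}  B2 = {a, b}  B3 = {b, d}
Tree: B1–B2, B1–B3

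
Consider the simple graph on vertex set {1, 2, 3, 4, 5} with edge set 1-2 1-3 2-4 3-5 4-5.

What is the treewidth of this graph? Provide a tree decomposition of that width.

Each bag holds 3 vertices, so the decomposition has width 2, which upper-bounds the treewidth. The edges 2–1–3–5–4–2 form a cycle, so G is not a tree and its treewidth is at least 2. Combining the bounds, tw(G) = 2.

Treewidth 2.
One such decomposition:
Bags: B1 = {1, 2, 3}  B2 = {2, 3, 5}  B3 = {2, 4, 5}
Tree: B1–B2, B2–B3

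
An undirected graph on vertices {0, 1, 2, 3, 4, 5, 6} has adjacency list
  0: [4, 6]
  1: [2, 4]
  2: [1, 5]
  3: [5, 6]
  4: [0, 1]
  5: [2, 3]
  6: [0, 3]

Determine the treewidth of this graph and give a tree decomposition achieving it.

Treewidth 2.
One such decomposition:
Bags: B1 = {0, 4, 6}  B2 = {3, 4, 6}  B3 = {3, 4, 5}  B4 = {2, 4, 5}  B5 = {1, 2, 4}
Tree: B1–B2, B2–B3, B3–B4, B4–B5

The largest bag has 3 vertices, giving width 2; this decomposition certifies tw(G) ≤ 2. The edges 4–0–6–3–5–2–1–4 form a cycle, so G is not a tree and its treewidth is at least 2. Hence tw(G) = 2 exactly.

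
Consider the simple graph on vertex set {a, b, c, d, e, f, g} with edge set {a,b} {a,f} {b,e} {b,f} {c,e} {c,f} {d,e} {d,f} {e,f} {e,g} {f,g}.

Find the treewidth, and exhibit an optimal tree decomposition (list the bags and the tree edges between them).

Treewidth 2.
One optimal decomposition is:
Bags: B1 = {e, f, g}  B2 = {d, e, f}  B3 = {b, e, f}  B4 = {c, e, f}  B5 = {a, b, f}
Tree: B1–B2, B1–B3, B3–B4, B3–B5

The largest bag has 3 vertices, giving width 2; this decomposition certifies tw(G) ≤ 2. Conversely, {d, e, f} is a clique of size 3, and the vertices of any clique must share a bag in every tree decomposition; so some bag has ≥ 3 vertices and tw(G) ≥ 2. Combining the bounds, tw(G) = 2.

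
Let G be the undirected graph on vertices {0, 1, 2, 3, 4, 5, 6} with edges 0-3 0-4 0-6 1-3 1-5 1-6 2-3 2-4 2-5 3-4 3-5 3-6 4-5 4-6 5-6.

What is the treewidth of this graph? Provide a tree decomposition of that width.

Every bag has size at most 4, so the width is 4 − 1 = 3 and tw(G) ≤ 3. On the other hand G contains the 4-clique {1, 3, 5, 6}. A clique must lie in a single bag of any decomposition, so no decomposition can have width below 3. Combining the bounds, tw(G) = 3.

Treewidth 3.
One optimal decomposition is:
Bags: B1 = {3, 4, 5, 6}  B2 = {2, 3, 4, 5}  B3 = {1, 3, 5, 6}  B4 = {0, 3, 4, 6}
Tree: B1–B2, B1–B3, B1–B4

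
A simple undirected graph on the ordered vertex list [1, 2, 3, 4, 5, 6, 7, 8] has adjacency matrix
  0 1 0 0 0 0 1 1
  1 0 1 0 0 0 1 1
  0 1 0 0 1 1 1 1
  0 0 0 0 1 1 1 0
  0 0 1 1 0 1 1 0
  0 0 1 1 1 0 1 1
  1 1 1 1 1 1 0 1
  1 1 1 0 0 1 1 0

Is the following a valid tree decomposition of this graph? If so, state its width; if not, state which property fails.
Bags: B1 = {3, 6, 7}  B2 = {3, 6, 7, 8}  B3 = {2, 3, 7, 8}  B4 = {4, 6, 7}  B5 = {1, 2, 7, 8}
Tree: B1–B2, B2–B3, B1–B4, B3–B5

No — vertex 5 appears in no bag.

A tree decomposition must satisfy three properties: every vertex lies in some bag; for every edge, both endpoints lie together in some bag; and for every vertex, the bags containing it form a connected subtree. Here vertex 5 appears in no bag, so the decomposition is invalid.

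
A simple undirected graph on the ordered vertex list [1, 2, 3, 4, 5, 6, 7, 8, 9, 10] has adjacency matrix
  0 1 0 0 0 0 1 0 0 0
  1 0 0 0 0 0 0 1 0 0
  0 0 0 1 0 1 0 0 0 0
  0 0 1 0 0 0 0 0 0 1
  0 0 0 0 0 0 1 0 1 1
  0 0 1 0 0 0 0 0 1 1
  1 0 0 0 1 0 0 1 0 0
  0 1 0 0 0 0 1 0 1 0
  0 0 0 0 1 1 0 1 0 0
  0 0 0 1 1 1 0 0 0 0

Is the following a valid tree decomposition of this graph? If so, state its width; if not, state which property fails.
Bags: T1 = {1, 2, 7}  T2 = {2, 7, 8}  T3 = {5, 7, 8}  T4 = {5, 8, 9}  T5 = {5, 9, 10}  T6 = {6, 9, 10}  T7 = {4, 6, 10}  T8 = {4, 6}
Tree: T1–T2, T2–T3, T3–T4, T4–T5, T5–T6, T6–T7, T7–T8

A tree decomposition must satisfy three properties: every vertex lies in some bag; for every edge, both endpoints lie together in some bag; and for every vertex, the bags containing it form a connected subtree. Here vertex 3 appears in no bag, so the decomposition is invalid.

No — vertex 3 appears in no bag.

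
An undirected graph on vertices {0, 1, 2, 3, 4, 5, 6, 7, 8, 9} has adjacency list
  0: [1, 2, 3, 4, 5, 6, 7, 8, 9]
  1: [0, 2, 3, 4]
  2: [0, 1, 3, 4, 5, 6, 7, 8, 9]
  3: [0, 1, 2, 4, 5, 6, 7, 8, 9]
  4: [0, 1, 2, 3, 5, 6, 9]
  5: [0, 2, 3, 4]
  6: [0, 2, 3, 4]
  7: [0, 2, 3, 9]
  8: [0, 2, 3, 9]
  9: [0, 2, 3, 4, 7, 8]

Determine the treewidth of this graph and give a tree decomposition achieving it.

Treewidth 4.
Bags: B1 = {0, 2, 3, 4, 9}  B2 = {0, 2, 3, 4, 6}  B3 = {0, 2, 3, 8, 9}  B4 = {0, 2, 3, 4, 5}  B5 = {0, 1, 2, 3, 4}  B6 = {0, 2, 3, 7, 9}
Tree: B1–B2, B1–B3, B1–B4, B4–B5, B3–B6

The largest bag has 5 vertices, giving width 4; this decomposition certifies tw(G) ≤ 4. For the lower bound, the 5 vertices {0, 2, 3, 8, 9} are pairwise adjacent, and any tree decomposition puts a clique entirely inside one bag — forcing width ≥ 4. Combining the bounds, tw(G) = 4.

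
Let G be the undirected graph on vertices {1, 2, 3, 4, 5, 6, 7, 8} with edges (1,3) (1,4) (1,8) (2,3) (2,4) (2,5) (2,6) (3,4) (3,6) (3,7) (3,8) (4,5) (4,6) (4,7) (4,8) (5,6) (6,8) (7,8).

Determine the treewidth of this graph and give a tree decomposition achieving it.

Treewidth 3.
One optimal decomposition is:
Bags: B1 = {3, 4, 6, 8}  B2 = {2, 3, 4, 6}  B3 = {3, 4, 7, 8}  B4 = {2, 4, 5, 6}  B5 = {1, 3, 4, 8}
Tree: B1–B2, B1–B3, B2–B4, B3–B5

Every bag has size at most 4, so the width is 4 − 1 = 3 and tw(G) ≤ 3. Conversely, {1, 3, 4, 8} is a clique of size 4, and the vertices of any clique must share a bag in every tree decomposition; so some bag has ≥ 4 vertices and tw(G) ≥ 3. Therefore the treewidth is 3.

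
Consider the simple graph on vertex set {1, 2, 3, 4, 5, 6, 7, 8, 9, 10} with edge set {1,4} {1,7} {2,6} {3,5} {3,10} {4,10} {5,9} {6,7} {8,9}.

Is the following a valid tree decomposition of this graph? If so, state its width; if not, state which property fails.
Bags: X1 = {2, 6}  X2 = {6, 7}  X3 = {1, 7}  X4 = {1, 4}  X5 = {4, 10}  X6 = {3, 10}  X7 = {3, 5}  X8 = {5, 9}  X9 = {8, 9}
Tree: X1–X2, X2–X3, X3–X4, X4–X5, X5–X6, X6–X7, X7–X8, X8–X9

Vertex coverage: the bags together contain {1, 2, 3, 4, 5, 6, 7, 8, 9, 10}, the full vertex set. Edge coverage: each edge of G has both endpoints in at least one bag. Running intersection: for every vertex, the bags containing it form a connected subtree. All three properties hold, so this is a valid tree decomposition of width max|bag| − 1 = 1, and hence tw(G) ≤ 1.

Yes; width 1.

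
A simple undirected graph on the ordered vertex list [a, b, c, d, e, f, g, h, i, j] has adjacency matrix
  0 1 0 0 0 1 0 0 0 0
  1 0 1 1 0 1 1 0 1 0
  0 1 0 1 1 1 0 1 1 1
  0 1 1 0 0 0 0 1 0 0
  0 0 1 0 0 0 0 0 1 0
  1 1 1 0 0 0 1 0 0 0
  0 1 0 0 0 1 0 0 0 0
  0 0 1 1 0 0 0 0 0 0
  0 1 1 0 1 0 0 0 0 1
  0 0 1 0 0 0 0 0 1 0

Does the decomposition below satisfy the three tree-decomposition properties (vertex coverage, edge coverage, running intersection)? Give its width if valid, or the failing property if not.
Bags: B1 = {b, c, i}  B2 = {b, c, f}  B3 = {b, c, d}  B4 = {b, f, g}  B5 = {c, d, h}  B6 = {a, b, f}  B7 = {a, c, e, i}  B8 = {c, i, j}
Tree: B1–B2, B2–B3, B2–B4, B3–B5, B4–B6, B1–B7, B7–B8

No — bags containing vertex a are not connected in the tree.

A tree decomposition must satisfy three properties: every vertex lies in some bag; for every edge, both endpoints lie together in some bag; and for every vertex, the bags containing it form a connected subtree. Here bags containing vertex a are not connected in the tree, so the decomposition is invalid.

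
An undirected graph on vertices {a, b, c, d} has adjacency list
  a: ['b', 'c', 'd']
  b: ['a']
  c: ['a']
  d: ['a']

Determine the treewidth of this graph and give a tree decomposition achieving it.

The largest bag has 2 vertices, giving width 1; this decomposition certifies tw(G) ≤ 1. Since G has at least one edge (e.g. b–a), it is not an edgeless graph, so tw(G) ≥ 1. The upper and lower bounds meet at 1, so that is the treewidth.

Treewidth 1.
One optimal decomposition is:
Bags: B1 = {a, b}  B2 = {a, d}  B3 = {a, c}
Tree: B1–B2, B2–B3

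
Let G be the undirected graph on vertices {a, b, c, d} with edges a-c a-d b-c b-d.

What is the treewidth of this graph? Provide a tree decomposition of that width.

The largest bag has 3 vertices, giving width 2; this decomposition certifies tw(G) ≤ 2. Since a–c–b–d–a is a cycle in G, G is not acyclic. Forests are exactly the graphs of treewidth ≤ 1, so tw(G) ≥ 2. The upper and lower bounds meet at 2, so that is the treewidth.

Treewidth 2.
One such decomposition:
Bags: B1 = {a, b, c}  B2 = {a, b, d}
Tree: B1–B2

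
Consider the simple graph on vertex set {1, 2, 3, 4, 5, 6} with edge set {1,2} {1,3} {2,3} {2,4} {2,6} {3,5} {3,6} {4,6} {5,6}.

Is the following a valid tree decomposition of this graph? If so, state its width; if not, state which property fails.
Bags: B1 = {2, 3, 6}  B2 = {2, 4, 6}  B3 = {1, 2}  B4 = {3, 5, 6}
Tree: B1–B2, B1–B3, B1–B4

No — edge (3,1) lies in no bag.

A tree decomposition must satisfy three properties: every vertex lies in some bag; for every edge, both endpoints lie together in some bag; and for every vertex, the bags containing it form a connected subtree. Here edge (3,1) lies in no bag, so the decomposition is invalid.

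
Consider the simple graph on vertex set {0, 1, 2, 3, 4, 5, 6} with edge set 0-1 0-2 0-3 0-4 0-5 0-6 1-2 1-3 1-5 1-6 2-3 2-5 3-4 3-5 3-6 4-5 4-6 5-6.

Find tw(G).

4

A width-4 tree decomposition is:
Bags: B1 = {0, 1, 3, 5, 6}  B2 = {0, 1, 2, 3, 5}  B3 = {0, 3, 4, 5, 6}
Tree: B1–B2, B1–B3
The largest bag has 5 vertices, giving width 4; this decomposition certifies tw(G) ≤ 4. Conversely, {0, 1, 2, 3, 5} is a clique of size 5, and the vertices of any clique must share a bag in every tree decomposition; so some bag has ≥ 5 vertices and tw(G) ≥ 4. Combining the bounds, tw(G) = 4.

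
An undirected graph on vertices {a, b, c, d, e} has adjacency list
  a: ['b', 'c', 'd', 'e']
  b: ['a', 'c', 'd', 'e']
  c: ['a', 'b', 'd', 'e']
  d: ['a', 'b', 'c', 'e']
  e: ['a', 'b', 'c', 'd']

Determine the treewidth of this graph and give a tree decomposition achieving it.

Treewidth 4.
Bags: B1 = {a, b, c, d, e}
Tree: (single bag)

A single bag containing all 5 vertices is trivially a valid decomposition of width 4. On the other hand G contains the 5-clique {a, b, c, d, e}. A clique must lie in a single bag of any decomposition, so no decomposition can have width below 4. Combining the bounds, tw(G) = 4.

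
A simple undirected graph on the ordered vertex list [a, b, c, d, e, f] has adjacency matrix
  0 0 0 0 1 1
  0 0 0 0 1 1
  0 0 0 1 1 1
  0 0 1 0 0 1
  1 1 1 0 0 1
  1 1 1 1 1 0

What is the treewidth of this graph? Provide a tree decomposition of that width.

Each bag holds 3 vertices, so the decomposition has width 2, which upper-bounds the treewidth. On the other hand G contains the 3-clique {c, d, f}. A clique must lie in a single bag of any decomposition, so no decomposition can have width below 2. Combining the bounds, tw(G) = 2.

Treewidth 2.
One optimal decomposition is:
Bags: B1 = {c, e, f}  B2 = {a, e, f}  B3 = {c, d, f}  B4 = {b, e, f}
Tree: B1–B2, B1–B3, B1–B4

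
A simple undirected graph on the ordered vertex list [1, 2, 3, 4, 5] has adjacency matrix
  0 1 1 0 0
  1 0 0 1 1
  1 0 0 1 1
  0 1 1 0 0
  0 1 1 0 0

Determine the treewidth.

A width-2 tree decomposition is:
Bags: B1 = {1, 2, 3}  B2 = {2, 3, 5}  B3 = {2, 3, 4}
Tree: B1–B2, B2–B3
Every bag has size at most 3, so the width is 3 − 1 = 2 and tw(G) ≤ 2. For the lower bound, G contains the cycle 1–3–5–2–1, so G is not a forest; only forests have treewidth ≤ 1, hence tw(G) ≥ 2. The upper and lower bounds meet at 2, so that is the treewidth.

2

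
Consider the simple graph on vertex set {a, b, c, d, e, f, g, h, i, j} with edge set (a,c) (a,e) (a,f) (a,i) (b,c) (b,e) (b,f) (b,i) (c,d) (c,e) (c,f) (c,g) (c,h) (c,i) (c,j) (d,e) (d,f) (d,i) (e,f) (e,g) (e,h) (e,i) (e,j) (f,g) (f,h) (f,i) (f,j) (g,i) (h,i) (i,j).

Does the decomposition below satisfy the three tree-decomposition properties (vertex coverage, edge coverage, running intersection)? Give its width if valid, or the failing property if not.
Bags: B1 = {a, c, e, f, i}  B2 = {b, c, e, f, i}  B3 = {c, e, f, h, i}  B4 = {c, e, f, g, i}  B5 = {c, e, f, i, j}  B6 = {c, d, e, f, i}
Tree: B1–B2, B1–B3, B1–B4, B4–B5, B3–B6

Yes; width 4.

Every vertex of G appears in some bag (union = {a, b, c, d, e, f, g, h, i, j}); every edge is covered by a bag; and for each vertex v the set of bags containing v is connected in the bag tree. The decomposition is therefore valid. The largest bag has 5 vertices, so the width is 4.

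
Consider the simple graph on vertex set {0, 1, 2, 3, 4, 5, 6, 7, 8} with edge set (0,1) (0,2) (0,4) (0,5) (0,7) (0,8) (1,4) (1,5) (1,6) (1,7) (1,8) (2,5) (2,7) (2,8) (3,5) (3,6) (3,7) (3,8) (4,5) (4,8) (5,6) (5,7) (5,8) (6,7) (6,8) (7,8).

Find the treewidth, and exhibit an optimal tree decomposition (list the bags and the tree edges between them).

Treewidth 4.
One optimal decomposition is:
Bags: B1 = {3, 5, 6, 7, 8}  B2 = {1, 5, 6, 7, 8}  B3 = {0, 1, 5, 7, 8}  B4 = {0, 2, 5, 7, 8}  B5 = {0, 1, 4, 5, 8}
Tree: B1–B2, B2–B3, B3–B4, B3–B5

Each bag holds 5 vertices, so the decomposition has width 4, which upper-bounds the treewidth. Conversely, {0, 1, 4, 5, 8} is a clique of size 5, and the vertices of any clique must share a bag in every tree decomposition; so some bag has ≥ 5 vertices and tw(G) ≥ 4. Combining the bounds, tw(G) = 4.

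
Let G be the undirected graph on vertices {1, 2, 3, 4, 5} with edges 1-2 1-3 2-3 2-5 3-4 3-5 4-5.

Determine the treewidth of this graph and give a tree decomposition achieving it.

Treewidth 2.
One such decomposition:
Bags: B1 = {2, 3, 5}  B2 = {3, 4, 5}  B3 = {1, 2, 3}
Tree: B1–B2, B1–B3

The largest bag has 3 vertices, giving width 2; this decomposition certifies tw(G) ≤ 2. For the lower bound, the 3 vertices {1, 2, 3} are pairwise adjacent, and any tree decomposition puts a clique entirely inside one bag — forcing width ≥ 2. Hence tw(G) = 2 exactly.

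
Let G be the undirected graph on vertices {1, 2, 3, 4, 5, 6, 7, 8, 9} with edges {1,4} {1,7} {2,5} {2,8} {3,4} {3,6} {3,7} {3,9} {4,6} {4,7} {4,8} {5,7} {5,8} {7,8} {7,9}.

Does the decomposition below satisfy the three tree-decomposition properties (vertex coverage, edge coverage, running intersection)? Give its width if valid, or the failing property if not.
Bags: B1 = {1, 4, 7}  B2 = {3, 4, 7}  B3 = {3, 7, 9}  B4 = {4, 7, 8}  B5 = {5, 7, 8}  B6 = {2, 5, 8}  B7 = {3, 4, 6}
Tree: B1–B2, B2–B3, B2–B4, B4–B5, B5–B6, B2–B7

Yes; width 2.

Vertex coverage: the bags together contain {1, 2, 3, 4, 5, 6, 7, 8, 9}, the full vertex set. Edge coverage: each edge of G has both endpoints in at least one bag. Running intersection: for every vertex, the bags containing it form a connected subtree. All three properties hold, so this is a valid tree decomposition of width max|bag| − 1 = 2, and hence tw(G) ≤ 2.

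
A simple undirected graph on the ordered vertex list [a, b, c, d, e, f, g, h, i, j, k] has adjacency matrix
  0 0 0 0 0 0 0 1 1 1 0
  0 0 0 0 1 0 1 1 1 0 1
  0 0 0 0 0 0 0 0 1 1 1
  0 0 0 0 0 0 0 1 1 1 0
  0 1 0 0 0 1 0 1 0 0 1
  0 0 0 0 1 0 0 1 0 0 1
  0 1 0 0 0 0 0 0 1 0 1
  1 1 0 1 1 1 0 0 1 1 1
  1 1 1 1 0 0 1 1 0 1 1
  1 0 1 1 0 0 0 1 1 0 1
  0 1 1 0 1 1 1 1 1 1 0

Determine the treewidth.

3

A width-3 tree decomposition is:
Bags: B1 = {h, i, j, k}  B2 = {a, h, i, j}  B3 = {b, h, i, k}  B4 = {b, g, i, k}  B5 = {d, h, i, j}  B6 = {b, e, h, k}  B7 = {e, f, h, k}  B8 = {c, i, j, k}
Tree: B1–B2, B1–B3, B3–B4, B2–B5, B3–B6, B6–B7, B1–B8
Each bag holds 4 vertices, so the decomposition has width 3, which upper-bounds the treewidth. Conversely, {b, g, i, k} is a clique of size 4, and the vertices of any clique must share a bag in every tree decomposition; so some bag has ≥ 4 vertices and tw(G) ≥ 3. The upper and lower bounds meet at 3, so that is the treewidth.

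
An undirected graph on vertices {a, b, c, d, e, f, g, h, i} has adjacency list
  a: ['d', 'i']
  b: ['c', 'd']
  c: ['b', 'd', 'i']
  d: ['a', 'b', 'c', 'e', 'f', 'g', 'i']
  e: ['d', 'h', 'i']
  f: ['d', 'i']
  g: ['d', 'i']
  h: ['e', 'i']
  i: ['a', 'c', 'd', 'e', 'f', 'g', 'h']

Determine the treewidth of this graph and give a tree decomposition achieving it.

Each bag holds 3 vertices, so the decomposition has width 2, which upper-bounds the treewidth. Conversely, {b, c, d} is a clique of size 3, and the vertices of any clique must share a bag in every tree decomposition; so some bag has ≥ 3 vertices and tw(G) ≥ 2. Combining the bounds, tw(G) = 2.

Treewidth 2.
Bags: B1 = {c, d, i}  B2 = {d, f, i}  B3 = {d, e, i}  B4 = {b, c, d}  B5 = {d, g, i}  B6 = {e, h, i}  B7 = {a, d, i}
Tree: B1–B2, B2–B3, B1–B4, B3–B5, B3–B6, B3–B7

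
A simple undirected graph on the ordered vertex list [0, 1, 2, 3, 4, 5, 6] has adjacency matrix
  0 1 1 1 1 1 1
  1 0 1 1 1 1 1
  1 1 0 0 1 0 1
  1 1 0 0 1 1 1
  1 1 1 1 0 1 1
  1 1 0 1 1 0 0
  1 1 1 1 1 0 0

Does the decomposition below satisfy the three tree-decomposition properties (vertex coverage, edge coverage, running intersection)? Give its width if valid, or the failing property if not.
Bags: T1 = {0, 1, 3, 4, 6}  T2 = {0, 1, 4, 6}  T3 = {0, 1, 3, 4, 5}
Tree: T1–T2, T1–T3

A tree decomposition must satisfy three properties: every vertex lies in some bag; for every edge, both endpoints lie together in some bag; and for every vertex, the bags containing it form a connected subtree. Here vertex 2 appears in no bag, so the decomposition is invalid.

No — vertex 2 appears in no bag.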